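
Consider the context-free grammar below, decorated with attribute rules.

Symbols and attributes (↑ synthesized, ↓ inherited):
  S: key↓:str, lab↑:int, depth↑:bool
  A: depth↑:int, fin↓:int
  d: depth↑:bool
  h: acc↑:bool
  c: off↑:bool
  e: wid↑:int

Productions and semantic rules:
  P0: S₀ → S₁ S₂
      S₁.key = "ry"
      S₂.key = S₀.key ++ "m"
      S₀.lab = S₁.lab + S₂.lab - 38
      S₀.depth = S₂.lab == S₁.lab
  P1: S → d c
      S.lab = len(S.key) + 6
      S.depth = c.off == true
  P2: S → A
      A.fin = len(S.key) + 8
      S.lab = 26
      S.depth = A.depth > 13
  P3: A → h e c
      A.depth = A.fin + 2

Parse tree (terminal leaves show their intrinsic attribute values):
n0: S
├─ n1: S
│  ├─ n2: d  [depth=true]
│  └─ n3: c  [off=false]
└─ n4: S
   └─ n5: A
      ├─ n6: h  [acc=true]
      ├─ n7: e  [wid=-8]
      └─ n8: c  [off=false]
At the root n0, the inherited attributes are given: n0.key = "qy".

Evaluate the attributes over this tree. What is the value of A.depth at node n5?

13

1. n0.key = "qy"  [given at root]
2. n1.key = "ry"  ["ry"]
3. n2.depth = true  [terminal]
4. n3.off = false  [terminal]
5. n1.lab = 8  [len(S.key) + 6]
6. n1.depth = false  [c.off == true]
7. n4.key = "qym"  [S₀.key ++ "m"]
8. n5.fin = 11  [len(S.key) + 8]
9. n6.acc = true  [terminal]
10. n7.wid = -8  [terminal]
11. n8.off = false  [terminal]
12. n5.depth = 13  [A.fin + 2]
13. n4.lab = 26  [26]
14. n4.depth = false  [A.depth > 13]
15. n0.lab = -4  [S₁.lab + S₂.lab - 38]
16. n0.depth = false  [S₂.lab == S₁.lab]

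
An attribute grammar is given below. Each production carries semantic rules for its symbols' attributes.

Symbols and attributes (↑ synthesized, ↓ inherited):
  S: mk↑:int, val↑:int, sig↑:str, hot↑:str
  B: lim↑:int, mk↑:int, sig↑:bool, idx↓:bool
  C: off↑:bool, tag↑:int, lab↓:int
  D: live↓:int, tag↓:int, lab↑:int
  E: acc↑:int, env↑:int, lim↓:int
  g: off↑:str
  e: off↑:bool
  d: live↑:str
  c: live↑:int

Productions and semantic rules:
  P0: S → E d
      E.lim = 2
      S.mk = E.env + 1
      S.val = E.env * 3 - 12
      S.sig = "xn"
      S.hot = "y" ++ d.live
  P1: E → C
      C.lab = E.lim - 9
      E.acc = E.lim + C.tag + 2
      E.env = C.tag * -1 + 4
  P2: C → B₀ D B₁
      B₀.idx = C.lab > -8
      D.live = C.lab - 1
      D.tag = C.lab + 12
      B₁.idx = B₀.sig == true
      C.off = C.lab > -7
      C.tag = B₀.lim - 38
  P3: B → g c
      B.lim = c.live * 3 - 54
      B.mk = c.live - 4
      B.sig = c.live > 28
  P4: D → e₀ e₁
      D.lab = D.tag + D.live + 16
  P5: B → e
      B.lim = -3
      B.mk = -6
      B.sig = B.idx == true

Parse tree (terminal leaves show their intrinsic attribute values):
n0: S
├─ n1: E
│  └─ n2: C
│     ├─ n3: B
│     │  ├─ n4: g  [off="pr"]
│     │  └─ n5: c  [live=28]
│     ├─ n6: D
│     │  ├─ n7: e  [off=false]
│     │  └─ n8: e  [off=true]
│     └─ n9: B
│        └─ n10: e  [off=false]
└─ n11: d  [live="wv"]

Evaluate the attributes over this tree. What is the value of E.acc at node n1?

-4

1. n1.lim = 2  [2]
2. n2.lab = -7  [E.lim - 9]
3. n3.idx = true  [C.lab > -8]
4. n4.off = "pr"  [terminal]
5. n5.live = 28  [terminal]
6. n3.lim = 30  [c.live * 3 - 54]
7. n3.mk = 24  [c.live - 4]
8. n3.sig = false  [c.live > 28]
9. n6.live = -8  [C.lab - 1]
10. n6.tag = 5  [C.lab + 12]
11. n7.off = false  [terminal]
12. n8.off = true  [terminal]
13. n6.lab = 13  [D.tag + D.live + 16]
14. n9.idx = false  [B₀.sig == true]
15. n10.off = false  [terminal]
16. n9.lim = -3  [-3]
17. n9.mk = -6  [-6]
18. n9.sig = false  [B.idx == true]
19. n2.off = false  [C.lab > -7]
20. n2.tag = -8  [B₀.lim - 38]
21. n1.acc = -4  [E.lim + C.tag + 2]
22. n1.env = 12  [C.tag * -1 + 4]
23. n11.live = "wv"  [terminal]
24. n0.mk = 13  [E.env + 1]
25. n0.val = 24  [E.env * 3 - 12]
26. n0.sig = "xn"  ["xn"]
27. n0.hot = "ywv"  ["y" ++ d.live]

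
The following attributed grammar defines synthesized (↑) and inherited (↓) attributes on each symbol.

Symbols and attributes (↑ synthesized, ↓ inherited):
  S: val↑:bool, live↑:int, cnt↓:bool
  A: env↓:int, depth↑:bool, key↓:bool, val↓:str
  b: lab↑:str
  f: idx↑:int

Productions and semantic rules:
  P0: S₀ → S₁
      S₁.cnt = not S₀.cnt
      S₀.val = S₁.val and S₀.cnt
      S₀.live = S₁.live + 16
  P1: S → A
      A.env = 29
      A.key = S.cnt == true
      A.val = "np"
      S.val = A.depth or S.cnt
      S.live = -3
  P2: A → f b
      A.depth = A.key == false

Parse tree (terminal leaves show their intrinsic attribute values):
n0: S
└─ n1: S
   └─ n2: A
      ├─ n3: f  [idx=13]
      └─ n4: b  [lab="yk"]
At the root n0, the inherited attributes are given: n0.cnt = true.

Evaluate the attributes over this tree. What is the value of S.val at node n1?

true

1. n0.cnt = true  [given at root]
2. n1.cnt = false  [not S₀.cnt]
3. n2.env = 29  [29]
4. n2.key = false  [S.cnt == true]
5. n2.val = "np"  ["np"]
6. n3.idx = 13  [terminal]
7. n4.lab = "yk"  [terminal]
8. n2.depth = true  [A.key == false]
9. n1.val = true  [A.depth or S.cnt]
10. n1.live = -3  [-3]
11. n0.val = true  [S₁.val and S₀.cnt]
12. n0.live = 13  [S₁.live + 16]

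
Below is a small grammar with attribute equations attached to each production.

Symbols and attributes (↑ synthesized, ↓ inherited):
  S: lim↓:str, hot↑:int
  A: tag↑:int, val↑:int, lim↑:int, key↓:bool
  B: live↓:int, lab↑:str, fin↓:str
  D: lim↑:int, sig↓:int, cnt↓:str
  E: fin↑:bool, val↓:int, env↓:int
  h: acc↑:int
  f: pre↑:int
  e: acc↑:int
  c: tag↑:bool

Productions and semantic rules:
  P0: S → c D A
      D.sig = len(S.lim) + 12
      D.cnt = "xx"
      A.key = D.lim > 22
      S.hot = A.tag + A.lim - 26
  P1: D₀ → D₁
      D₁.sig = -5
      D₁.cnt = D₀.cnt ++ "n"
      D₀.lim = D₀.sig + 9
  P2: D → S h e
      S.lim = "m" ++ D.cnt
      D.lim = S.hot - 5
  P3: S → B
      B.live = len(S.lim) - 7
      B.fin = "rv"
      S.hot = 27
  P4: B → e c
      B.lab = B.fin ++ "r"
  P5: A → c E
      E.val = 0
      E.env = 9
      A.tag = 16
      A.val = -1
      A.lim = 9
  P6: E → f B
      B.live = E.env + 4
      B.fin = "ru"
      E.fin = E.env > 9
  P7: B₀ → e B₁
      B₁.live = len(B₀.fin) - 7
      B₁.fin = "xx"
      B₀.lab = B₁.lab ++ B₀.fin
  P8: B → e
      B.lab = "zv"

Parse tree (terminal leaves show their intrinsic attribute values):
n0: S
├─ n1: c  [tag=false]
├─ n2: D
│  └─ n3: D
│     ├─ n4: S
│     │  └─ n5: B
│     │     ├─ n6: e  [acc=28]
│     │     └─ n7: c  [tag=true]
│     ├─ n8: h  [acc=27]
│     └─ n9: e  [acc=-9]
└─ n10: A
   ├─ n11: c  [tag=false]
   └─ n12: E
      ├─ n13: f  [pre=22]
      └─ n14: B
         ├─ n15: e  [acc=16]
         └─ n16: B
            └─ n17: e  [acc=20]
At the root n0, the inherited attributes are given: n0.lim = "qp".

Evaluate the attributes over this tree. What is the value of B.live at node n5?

-3

1. n0.lim = "qp"  [given at root]
2. n1.tag = false  [terminal]
3. n2.sig = 14  [len(S.lim) + 12]
4. n2.cnt = "xx"  ["xx"]
5. n3.sig = -5  [-5]
6. n3.cnt = "xxn"  [D₀.cnt ++ "n"]
7. n4.lim = "mxxn"  ["m" ++ D.cnt]
8. n5.live = -3  [len(S.lim) - 7]
9. n5.fin = "rv"  ["rv"]
10. n6.acc = 28  [terminal]
11. n7.tag = true  [terminal]
12. n5.lab = "rvr"  [B.fin ++ "r"]
13. n4.hot = 27  [27]
14. n8.acc = 27  [terminal]
15. n9.acc = -9  [terminal]
16. n3.lim = 22  [S.hot - 5]
17. n2.lim = 23  [D₀.sig + 9]
18. n10.key = true  [D.lim > 22]
19. n11.tag = false  [terminal]
20. n12.val = 0  [0]
21. n12.env = 9  [9]
22. n13.pre = 22  [terminal]
23. n14.live = 13  [E.env + 4]
24. n14.fin = "ru"  ["ru"]
25. n15.acc = 16  [terminal]
26. n16.live = -5  [len(B₀.fin) - 7]
27. n16.fin = "xx"  ["xx"]
28. n17.acc = 20  [terminal]
29. n16.lab = "zv"  ["zv"]
30. n14.lab = "zvru"  [B₁.lab ++ B₀.fin]
31. n12.fin = false  [E.env > 9]
32. n10.tag = 16  [16]
33. n10.val = -1  [-1]
34. n10.lim = 9  [9]
35. n0.hot = -1  [A.tag + A.lim - 26]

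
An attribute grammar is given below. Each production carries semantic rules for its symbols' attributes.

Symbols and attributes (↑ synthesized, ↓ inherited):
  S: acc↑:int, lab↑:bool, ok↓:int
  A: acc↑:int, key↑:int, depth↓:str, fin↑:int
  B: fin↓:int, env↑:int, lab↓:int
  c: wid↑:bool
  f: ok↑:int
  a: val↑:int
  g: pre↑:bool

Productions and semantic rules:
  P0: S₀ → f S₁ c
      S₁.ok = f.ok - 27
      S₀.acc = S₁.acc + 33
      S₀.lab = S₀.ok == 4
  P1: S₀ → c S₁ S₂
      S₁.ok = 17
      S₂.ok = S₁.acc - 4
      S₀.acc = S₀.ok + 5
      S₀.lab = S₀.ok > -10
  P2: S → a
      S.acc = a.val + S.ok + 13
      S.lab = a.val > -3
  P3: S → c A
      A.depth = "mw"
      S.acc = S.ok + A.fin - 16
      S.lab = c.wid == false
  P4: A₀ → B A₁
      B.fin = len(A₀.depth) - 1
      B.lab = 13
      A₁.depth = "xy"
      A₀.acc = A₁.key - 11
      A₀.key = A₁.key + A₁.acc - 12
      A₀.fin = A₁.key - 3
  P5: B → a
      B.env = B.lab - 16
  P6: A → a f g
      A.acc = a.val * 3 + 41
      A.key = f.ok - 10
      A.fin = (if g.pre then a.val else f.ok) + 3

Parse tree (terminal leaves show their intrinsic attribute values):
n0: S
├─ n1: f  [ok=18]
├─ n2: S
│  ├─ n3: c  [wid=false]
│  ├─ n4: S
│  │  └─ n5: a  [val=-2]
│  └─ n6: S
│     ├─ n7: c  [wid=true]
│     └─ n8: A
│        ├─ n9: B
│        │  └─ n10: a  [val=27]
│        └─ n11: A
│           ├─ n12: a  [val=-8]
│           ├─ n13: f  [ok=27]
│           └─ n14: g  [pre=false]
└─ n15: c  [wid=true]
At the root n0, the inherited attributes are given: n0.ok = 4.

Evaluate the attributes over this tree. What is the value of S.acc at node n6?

1. n0.ok = 4  [given at root]
2. n1.ok = 18  [terminal]
3. n2.ok = -9  [f.ok - 27]
4. n3.wid = false  [terminal]
5. n4.ok = 17  [17]
6. n5.val = -2  [terminal]
7. n4.acc = 28  [a.val + S.ok + 13]
8. n4.lab = true  [a.val > -3]
9. n6.ok = 24  [S₁.acc - 4]
10. n7.wid = true  [terminal]
11. n8.depth = "mw"  ["mw"]
12. n9.fin = 1  [len(A₀.depth) - 1]
13. n9.lab = 13  [13]
14. n10.val = 27  [terminal]
15. n9.env = -3  [B.lab - 16]
16. n11.depth = "xy"  ["xy"]
17. n12.val = -8  [terminal]
18. n13.ok = 27  [terminal]
19. n14.pre = false  [terminal]
20. n11.acc = 17  [a.val * 3 + 41]
21. n11.key = 17  [f.ok - 10]
22. n11.fin = 30  [(if g.pre then a.val else f.ok) + 3]
23. n8.acc = 6  [A₁.key - 11]
24. n8.key = 22  [A₁.key + A₁.acc - 12]
25. n8.fin = 14  [A₁.key - 3]
26. n6.acc = 22  [S.ok + A.fin - 16]
27. n6.lab = false  [c.wid == false]
28. n2.acc = -4  [S₀.ok + 5]
29. n2.lab = true  [S₀.ok > -10]
30. n15.wid = true  [terminal]
31. n0.acc = 29  [S₁.acc + 33]
32. n0.lab = true  [S₀.ok == 4]

22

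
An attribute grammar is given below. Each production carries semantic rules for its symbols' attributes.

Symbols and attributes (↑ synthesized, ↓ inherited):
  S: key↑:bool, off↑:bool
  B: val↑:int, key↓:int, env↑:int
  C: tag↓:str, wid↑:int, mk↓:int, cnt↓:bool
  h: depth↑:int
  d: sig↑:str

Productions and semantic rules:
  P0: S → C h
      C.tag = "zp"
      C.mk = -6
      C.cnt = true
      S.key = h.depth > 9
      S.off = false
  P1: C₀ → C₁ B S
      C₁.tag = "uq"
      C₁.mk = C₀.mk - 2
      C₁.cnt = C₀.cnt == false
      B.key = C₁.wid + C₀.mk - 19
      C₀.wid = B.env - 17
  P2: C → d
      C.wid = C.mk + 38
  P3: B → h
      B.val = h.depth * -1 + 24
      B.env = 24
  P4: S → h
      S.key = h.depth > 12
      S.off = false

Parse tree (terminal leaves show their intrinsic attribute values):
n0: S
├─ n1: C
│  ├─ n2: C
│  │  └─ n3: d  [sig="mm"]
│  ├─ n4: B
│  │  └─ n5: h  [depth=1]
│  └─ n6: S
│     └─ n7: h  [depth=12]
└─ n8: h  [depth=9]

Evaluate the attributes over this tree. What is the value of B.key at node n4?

5

1. n1.tag = "zp"  ["zp"]
2. n1.mk = -6  [-6]
3. n1.cnt = true  [true]
4. n2.tag = "uq"  ["uq"]
5. n2.mk = -8  [C₀.mk - 2]
6. n2.cnt = false  [C₀.cnt == false]
7. n3.sig = "mm"  [terminal]
8. n2.wid = 30  [C.mk + 38]
9. n4.key = 5  [C₁.wid + C₀.mk - 19]
10. n5.depth = 1  [terminal]
11. n4.val = 23  [h.depth * -1 + 24]
12. n4.env = 24  [24]
13. n7.depth = 12  [terminal]
14. n6.key = false  [h.depth > 12]
15. n6.off = false  [false]
16. n1.wid = 7  [B.env - 17]
17. n8.depth = 9  [terminal]
18. n0.key = false  [h.depth > 9]
19. n0.off = false  [false]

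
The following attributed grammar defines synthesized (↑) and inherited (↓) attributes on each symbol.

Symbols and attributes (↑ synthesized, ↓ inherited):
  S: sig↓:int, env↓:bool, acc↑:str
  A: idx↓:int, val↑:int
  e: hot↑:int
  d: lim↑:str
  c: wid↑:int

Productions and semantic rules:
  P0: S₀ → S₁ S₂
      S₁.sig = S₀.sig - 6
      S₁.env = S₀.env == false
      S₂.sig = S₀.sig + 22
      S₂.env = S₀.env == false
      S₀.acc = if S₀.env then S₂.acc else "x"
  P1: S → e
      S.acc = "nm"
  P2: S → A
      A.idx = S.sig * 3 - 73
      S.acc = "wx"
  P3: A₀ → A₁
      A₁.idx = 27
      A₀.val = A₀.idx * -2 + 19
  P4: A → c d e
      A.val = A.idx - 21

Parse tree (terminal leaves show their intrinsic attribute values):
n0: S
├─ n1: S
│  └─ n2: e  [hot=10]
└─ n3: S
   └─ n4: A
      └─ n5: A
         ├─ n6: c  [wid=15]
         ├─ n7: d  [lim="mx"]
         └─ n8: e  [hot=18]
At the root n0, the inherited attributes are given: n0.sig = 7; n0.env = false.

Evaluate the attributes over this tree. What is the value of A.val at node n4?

-9

1. n0.sig = 7  [given at root]
2. n0.env = false  [given at root]
3. n1.sig = 1  [S₀.sig - 6]
4. n1.env = true  [S₀.env == false]
5. n2.hot = 10  [terminal]
6. n1.acc = "nm"  ["nm"]
7. n3.sig = 29  [S₀.sig + 22]
8. n3.env = true  [S₀.env == false]
9. n4.idx = 14  [S.sig * 3 - 73]
10. n5.idx = 27  [27]
11. n6.wid = 15  [terminal]
12. n7.lim = "mx"  [terminal]
13. n8.hot = 18  [terminal]
14. n5.val = 6  [A.idx - 21]
15. n4.val = -9  [A₀.idx * -2 + 19]
16. n3.acc = "wx"  ["wx"]
17. n0.acc = "x"  [if S₀.env then S₂.acc else "x"]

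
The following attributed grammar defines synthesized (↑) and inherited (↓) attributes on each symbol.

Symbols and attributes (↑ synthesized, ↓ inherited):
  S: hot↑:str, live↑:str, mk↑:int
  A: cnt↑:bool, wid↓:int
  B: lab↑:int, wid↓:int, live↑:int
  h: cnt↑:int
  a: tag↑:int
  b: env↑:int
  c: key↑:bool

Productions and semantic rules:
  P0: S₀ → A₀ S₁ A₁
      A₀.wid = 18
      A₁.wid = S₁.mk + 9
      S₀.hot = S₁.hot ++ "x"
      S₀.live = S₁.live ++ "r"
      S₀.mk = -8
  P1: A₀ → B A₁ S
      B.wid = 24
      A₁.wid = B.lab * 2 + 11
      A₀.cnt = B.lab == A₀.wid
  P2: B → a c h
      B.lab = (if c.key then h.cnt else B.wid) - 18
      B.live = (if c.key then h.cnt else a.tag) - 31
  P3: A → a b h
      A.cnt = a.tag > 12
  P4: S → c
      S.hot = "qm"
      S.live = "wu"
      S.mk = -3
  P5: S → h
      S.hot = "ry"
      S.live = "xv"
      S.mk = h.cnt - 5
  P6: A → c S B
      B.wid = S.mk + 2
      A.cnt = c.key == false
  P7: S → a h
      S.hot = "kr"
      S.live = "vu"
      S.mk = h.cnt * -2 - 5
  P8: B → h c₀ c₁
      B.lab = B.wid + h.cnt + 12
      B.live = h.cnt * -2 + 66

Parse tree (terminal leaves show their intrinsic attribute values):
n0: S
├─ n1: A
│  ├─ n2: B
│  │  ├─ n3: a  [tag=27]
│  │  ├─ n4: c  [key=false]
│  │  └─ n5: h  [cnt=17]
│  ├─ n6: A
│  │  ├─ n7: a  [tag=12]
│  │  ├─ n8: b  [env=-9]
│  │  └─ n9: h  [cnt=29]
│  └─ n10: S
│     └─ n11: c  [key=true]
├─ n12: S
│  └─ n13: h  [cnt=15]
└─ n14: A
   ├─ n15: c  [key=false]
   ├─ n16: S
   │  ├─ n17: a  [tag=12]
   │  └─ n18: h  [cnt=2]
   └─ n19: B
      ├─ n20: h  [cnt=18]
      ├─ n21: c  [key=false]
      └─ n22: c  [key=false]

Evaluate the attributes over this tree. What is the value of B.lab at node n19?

1. n1.wid = 18  [18]
2. n2.wid = 24  [24]
3. n3.tag = 27  [terminal]
4. n4.key = false  [terminal]
5. n5.cnt = 17  [terminal]
6. n2.lab = 6  [(if c.key then h.cnt else B.wid) - 18]
7. n2.live = -4  [(if c.key then h.cnt else a.tag) - 31]
8. n6.wid = 23  [B.lab * 2 + 11]
9. n7.tag = 12  [terminal]
10. n8.env = -9  [terminal]
11. n9.cnt = 29  [terminal]
12. n6.cnt = false  [a.tag > 12]
13. n11.key = true  [terminal]
14. n10.hot = "qm"  ["qm"]
15. n10.live = "wu"  ["wu"]
16. n10.mk = -3  [-3]
17. n1.cnt = false  [B.lab == A₀.wid]
18. n13.cnt = 15  [terminal]
19. n12.hot = "ry"  ["ry"]
20. n12.live = "xv"  ["xv"]
21. n12.mk = 10  [h.cnt - 5]
22. n14.wid = 19  [S₁.mk + 9]
23. n15.key = false  [terminal]
24. n17.tag = 12  [terminal]
25. n18.cnt = 2  [terminal]
26. n16.hot = "kr"  ["kr"]
27. n16.live = "vu"  ["vu"]
28. n16.mk = -9  [h.cnt * -2 - 5]
29. n19.wid = -7  [S.mk + 2]
30. n20.cnt = 18  [terminal]
31. n21.key = false  [terminal]
32. n22.key = false  [terminal]
33. n19.lab = 23  [B.wid + h.cnt + 12]
34. n19.live = 30  [h.cnt * -2 + 66]
35. n14.cnt = true  [c.key == false]
36. n0.hot = "ryx"  [S₁.hot ++ "x"]
37. n0.live = "xvr"  [S₁.live ++ "r"]
38. n0.mk = -8  [-8]

23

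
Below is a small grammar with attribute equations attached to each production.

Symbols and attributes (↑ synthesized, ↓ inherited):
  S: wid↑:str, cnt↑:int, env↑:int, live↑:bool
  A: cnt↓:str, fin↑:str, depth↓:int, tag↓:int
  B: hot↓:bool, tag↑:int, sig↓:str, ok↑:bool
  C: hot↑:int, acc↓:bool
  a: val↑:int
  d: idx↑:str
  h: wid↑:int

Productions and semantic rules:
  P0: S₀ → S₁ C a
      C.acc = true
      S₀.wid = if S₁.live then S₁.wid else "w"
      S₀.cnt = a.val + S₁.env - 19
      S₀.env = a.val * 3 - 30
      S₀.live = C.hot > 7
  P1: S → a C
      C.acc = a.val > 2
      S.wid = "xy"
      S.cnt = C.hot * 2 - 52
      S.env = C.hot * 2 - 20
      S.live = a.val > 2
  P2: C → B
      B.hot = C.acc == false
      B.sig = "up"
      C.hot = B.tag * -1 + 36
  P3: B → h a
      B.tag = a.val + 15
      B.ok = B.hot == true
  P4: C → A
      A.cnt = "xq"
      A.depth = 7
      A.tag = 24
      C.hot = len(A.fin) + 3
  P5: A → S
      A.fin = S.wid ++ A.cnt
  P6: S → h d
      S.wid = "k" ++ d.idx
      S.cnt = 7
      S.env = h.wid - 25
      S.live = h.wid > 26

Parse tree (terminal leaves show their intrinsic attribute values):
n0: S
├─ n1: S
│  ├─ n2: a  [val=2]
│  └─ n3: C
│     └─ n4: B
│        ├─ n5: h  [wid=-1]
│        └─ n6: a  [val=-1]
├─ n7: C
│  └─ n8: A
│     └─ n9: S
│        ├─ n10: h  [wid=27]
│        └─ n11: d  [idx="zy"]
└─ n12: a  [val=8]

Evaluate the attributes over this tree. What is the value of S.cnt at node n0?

13

1. n2.val = 2  [terminal]
2. n3.acc = false  [a.val > 2]
3. n4.hot = true  [C.acc == false]
4. n4.sig = "up"  ["up"]
5. n5.wid = -1  [terminal]
6. n6.val = -1  [terminal]
7. n4.tag = 14  [a.val + 15]
8. n4.ok = true  [B.hot == true]
9. n3.hot = 22  [B.tag * -1 + 36]
10. n1.wid = "xy"  ["xy"]
11. n1.cnt = -8  [C.hot * 2 - 52]
12. n1.env = 24  [C.hot * 2 - 20]
13. n1.live = false  [a.val > 2]
14. n7.acc = true  [true]
15. n8.cnt = "xq"  ["xq"]
16. n8.depth = 7  [7]
17. n8.tag = 24  [24]
18. n10.wid = 27  [terminal]
19. n11.idx = "zy"  [terminal]
20. n9.wid = "kzy"  ["k" ++ d.idx]
21. n9.cnt = 7  [7]
22. n9.env = 2  [h.wid - 25]
23. n9.live = true  [h.wid > 26]
24. n8.fin = "kzyxq"  [S.wid ++ A.cnt]
25. n7.hot = 8  [len(A.fin) + 3]
26. n12.val = 8  [terminal]
27. n0.wid = "w"  [if S₁.live then S₁.wid else "w"]
28. n0.cnt = 13  [a.val + S₁.env - 19]
29. n0.env = -6  [a.val * 3 - 30]
30. n0.live = true  [C.hot > 7]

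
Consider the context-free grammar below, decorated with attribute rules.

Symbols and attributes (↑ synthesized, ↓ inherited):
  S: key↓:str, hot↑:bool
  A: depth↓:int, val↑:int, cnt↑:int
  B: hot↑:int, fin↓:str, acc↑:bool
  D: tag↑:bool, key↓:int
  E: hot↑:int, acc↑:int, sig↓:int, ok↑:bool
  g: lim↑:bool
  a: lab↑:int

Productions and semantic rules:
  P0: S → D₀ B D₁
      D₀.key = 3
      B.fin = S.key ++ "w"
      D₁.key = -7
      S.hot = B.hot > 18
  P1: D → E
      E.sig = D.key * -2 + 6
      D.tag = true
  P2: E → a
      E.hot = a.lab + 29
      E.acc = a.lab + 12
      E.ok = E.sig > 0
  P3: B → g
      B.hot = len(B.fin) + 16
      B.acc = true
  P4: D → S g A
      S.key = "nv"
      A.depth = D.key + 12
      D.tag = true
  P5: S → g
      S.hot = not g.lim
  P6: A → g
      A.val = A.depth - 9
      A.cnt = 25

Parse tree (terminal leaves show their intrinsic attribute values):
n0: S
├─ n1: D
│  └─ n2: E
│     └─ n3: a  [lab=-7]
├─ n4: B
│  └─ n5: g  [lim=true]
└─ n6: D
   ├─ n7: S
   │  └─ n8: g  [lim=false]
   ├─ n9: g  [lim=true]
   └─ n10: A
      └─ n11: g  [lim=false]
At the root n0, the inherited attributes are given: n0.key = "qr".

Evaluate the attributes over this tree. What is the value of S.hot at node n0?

true

1. n0.key = "qr"  [given at root]
2. n1.key = 3  [3]
3. n2.sig = 0  [D.key * -2 + 6]
4. n3.lab = -7  [terminal]
5. n2.hot = 22  [a.lab + 29]
6. n2.acc = 5  [a.lab + 12]
7. n2.ok = false  [E.sig > 0]
8. n1.tag = true  [true]
9. n4.fin = "qrw"  [S.key ++ "w"]
10. n5.lim = true  [terminal]
11. n4.hot = 19  [len(B.fin) + 16]
12. n4.acc = true  [true]
13. n6.key = -7  [-7]
14. n7.key = "nv"  ["nv"]
15. n8.lim = false  [terminal]
16. n7.hot = true  [not g.lim]
17. n9.lim = true  [terminal]
18. n10.depth = 5  [D.key + 12]
19. n11.lim = false  [terminal]
20. n10.val = -4  [A.depth - 9]
21. n10.cnt = 25  [25]
22. n6.tag = true  [true]
23. n0.hot = true  [B.hot > 18]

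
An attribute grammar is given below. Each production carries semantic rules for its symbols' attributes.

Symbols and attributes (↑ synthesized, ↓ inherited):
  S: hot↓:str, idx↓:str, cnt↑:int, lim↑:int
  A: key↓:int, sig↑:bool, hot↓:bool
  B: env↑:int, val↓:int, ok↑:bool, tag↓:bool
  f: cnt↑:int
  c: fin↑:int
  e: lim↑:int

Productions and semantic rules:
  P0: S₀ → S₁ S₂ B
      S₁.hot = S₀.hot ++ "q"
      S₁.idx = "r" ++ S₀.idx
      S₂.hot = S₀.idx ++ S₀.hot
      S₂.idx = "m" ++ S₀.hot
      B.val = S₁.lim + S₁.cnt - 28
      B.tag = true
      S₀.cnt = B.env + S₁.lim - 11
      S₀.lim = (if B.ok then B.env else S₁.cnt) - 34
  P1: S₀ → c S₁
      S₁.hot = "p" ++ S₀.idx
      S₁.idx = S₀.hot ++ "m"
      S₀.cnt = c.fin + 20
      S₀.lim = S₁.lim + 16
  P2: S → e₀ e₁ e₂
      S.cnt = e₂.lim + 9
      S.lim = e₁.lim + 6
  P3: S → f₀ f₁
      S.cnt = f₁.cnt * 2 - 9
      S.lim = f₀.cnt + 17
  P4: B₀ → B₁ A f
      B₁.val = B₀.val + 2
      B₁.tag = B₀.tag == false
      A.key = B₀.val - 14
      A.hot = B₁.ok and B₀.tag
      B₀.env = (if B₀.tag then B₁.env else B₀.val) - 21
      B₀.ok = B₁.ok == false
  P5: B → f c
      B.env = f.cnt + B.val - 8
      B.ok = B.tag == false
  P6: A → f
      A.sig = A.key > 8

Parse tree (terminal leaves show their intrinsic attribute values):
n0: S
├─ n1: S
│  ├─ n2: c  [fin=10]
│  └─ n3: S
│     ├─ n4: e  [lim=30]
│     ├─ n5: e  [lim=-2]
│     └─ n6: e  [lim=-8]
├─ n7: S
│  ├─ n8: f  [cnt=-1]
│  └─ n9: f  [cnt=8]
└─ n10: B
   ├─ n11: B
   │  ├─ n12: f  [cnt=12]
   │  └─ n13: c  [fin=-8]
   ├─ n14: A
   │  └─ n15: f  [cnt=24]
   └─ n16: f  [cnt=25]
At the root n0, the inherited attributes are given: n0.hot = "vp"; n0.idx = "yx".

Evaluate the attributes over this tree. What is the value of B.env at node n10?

7

1. n0.hot = "vp"  [given at root]
2. n0.idx = "yx"  [given at root]
3. n1.hot = "vpq"  [S₀.hot ++ "q"]
4. n1.idx = "ryx"  ["r" ++ S₀.idx]
5. n2.fin = 10  [terminal]
6. n3.hot = "pryx"  ["p" ++ S₀.idx]
7. n3.idx = "vpqm"  [S₀.hot ++ "m"]
8. n4.lim = 30  [terminal]
9. n5.lim = -2  [terminal]
10. n6.lim = -8  [terminal]
11. n3.cnt = 1  [e₂.lim + 9]
12. n3.lim = 4  [e₁.lim + 6]
13. n1.cnt = 30  [c.fin + 20]
14. n1.lim = 20  [S₁.lim + 16]
15. n7.hot = "yxvp"  [S₀.idx ++ S₀.hot]
16. n7.idx = "mvp"  ["m" ++ S₀.hot]
17. n8.cnt = -1  [terminal]
18. n9.cnt = 8  [terminal]
19. n7.cnt = 7  [f₁.cnt * 2 - 9]
20. n7.lim = 16  [f₀.cnt + 17]
21. n10.val = 22  [S₁.lim + S₁.cnt - 28]
22. n10.tag = true  [true]
23. n11.val = 24  [B₀.val + 2]
24. n11.tag = false  [B₀.tag == false]
25. n12.cnt = 12  [terminal]
26. n13.fin = -8  [terminal]
27. n11.env = 28  [f.cnt + B.val - 8]
28. n11.ok = true  [B.tag == false]
29. n14.key = 8  [B₀.val - 14]
30. n14.hot = true  [B₁.ok and B₀.tag]
31. n15.cnt = 24  [terminal]
32. n14.sig = false  [A.key > 8]
33. n16.cnt = 25  [terminal]
34. n10.env = 7  [(if B₀.tag then B₁.env else B₀.val) - 21]
35. n10.ok = false  [B₁.ok == false]
36. n0.cnt = 16  [B.env + S₁.lim - 11]
37. n0.lim = -4  [(if B.ok then B.env else S₁.cnt) - 34]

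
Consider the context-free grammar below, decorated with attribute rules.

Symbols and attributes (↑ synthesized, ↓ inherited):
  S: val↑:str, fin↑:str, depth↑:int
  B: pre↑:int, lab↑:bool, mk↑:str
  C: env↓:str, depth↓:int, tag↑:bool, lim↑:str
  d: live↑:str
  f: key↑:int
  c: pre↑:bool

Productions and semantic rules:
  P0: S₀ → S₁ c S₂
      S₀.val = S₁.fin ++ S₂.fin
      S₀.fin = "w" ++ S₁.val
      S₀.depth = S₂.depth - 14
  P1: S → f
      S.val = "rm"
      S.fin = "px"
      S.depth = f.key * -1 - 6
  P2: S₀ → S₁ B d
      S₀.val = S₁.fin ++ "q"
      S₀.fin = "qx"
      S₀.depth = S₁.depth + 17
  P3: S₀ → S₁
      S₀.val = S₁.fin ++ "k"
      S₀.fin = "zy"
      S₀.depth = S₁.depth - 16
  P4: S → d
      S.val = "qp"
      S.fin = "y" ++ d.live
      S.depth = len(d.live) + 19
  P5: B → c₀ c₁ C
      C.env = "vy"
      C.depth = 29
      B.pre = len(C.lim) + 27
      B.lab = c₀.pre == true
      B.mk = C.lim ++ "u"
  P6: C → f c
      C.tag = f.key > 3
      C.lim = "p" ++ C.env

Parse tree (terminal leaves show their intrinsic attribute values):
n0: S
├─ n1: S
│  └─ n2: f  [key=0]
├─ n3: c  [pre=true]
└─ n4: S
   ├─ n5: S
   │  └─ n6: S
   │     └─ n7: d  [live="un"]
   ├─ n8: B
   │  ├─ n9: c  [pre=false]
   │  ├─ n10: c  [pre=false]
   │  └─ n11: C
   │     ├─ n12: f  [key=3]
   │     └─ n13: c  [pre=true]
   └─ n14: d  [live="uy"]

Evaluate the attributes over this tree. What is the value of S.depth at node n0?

8

1. n2.key = 0  [terminal]
2. n1.val = "rm"  ["rm"]
3. n1.fin = "px"  ["px"]
4. n1.depth = -6  [f.key * -1 - 6]
5. n3.pre = true  [terminal]
6. n7.live = "un"  [terminal]
7. n6.val = "qp"  ["qp"]
8. n6.fin = "yun"  ["y" ++ d.live]
9. n6.depth = 21  [len(d.live) + 19]
10. n5.val = "yunk"  [S₁.fin ++ "k"]
11. n5.fin = "zy"  ["zy"]
12. n5.depth = 5  [S₁.depth - 16]
13. n9.pre = false  [terminal]
14. n10.pre = false  [terminal]
15. n11.env = "vy"  ["vy"]
16. n11.depth = 29  [29]
17. n12.key = 3  [terminal]
18. n13.pre = true  [terminal]
19. n11.tag = false  [f.key > 3]
20. n11.lim = "pvy"  ["p" ++ C.env]
21. n8.pre = 30  [len(C.lim) + 27]
22. n8.lab = false  [c₀.pre == true]
23. n8.mk = "pvyu"  [C.lim ++ "u"]
24. n14.live = "uy"  [terminal]
25. n4.val = "zyq"  [S₁.fin ++ "q"]
26. n4.fin = "qx"  ["qx"]
27. n4.depth = 22  [S₁.depth + 17]
28. n0.val = "pxqx"  [S₁.fin ++ S₂.fin]
29. n0.fin = "wrm"  ["w" ++ S₁.val]
30. n0.depth = 8  [S₂.depth - 14]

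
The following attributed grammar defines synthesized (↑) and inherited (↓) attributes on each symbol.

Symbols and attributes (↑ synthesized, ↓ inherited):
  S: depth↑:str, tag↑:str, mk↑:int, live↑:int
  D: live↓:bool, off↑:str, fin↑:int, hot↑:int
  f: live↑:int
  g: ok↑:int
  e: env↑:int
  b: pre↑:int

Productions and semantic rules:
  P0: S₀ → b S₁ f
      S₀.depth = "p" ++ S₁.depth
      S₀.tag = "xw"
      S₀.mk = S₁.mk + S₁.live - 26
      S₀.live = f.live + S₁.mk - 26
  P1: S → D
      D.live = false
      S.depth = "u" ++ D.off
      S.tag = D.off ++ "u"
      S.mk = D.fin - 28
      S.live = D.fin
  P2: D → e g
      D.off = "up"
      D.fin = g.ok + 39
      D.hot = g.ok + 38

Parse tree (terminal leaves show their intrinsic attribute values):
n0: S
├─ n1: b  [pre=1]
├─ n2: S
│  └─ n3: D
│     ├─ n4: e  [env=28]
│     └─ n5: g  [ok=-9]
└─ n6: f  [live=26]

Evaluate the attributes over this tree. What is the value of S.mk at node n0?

6

1. n1.pre = 1  [terminal]
2. n3.live = false  [false]
3. n4.env = 28  [terminal]
4. n5.ok = -9  [terminal]
5. n3.off = "up"  ["up"]
6. n3.fin = 30  [g.ok + 39]
7. n3.hot = 29  [g.ok + 38]
8. n2.depth = "uup"  ["u" ++ D.off]
9. n2.tag = "upu"  [D.off ++ "u"]
10. n2.mk = 2  [D.fin - 28]
11. n2.live = 30  [D.fin]
12. n6.live = 26  [terminal]
13. n0.depth = "puup"  ["p" ++ S₁.depth]
14. n0.tag = "xw"  ["xw"]
15. n0.mk = 6  [S₁.mk + S₁.live - 26]
16. n0.live = 2  [f.live + S₁.mk - 26]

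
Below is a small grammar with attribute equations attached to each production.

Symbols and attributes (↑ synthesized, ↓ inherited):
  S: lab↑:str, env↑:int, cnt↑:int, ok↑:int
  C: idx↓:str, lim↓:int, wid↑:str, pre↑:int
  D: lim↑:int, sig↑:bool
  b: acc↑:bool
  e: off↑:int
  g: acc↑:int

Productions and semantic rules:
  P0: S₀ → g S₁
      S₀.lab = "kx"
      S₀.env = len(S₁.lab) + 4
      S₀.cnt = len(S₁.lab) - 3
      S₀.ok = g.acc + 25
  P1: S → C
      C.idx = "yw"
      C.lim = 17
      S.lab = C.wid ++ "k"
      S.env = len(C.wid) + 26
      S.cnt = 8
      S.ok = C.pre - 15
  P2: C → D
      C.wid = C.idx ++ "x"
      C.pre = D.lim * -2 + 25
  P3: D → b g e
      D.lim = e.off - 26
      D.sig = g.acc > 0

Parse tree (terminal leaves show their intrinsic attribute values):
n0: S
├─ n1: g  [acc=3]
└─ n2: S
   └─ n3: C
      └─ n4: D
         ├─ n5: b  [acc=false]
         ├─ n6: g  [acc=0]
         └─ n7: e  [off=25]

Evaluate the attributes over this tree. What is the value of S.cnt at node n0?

1

1. n1.acc = 3  [terminal]
2. n3.idx = "yw"  ["yw"]
3. n3.lim = 17  [17]
4. n5.acc = false  [terminal]
5. n6.acc = 0  [terminal]
6. n7.off = 25  [terminal]
7. n4.lim = -1  [e.off - 26]
8. n4.sig = false  [g.acc > 0]
9. n3.wid = "ywx"  [C.idx ++ "x"]
10. n3.pre = 27  [D.lim * -2 + 25]
11. n2.lab = "ywxk"  [C.wid ++ "k"]
12. n2.env = 29  [len(C.wid) + 26]
13. n2.cnt = 8  [8]
14. n2.ok = 12  [C.pre - 15]
15. n0.lab = "kx"  ["kx"]
16. n0.env = 8  [len(S₁.lab) + 4]
17. n0.cnt = 1  [len(S₁.lab) - 3]
18. n0.ok = 28  [g.acc + 25]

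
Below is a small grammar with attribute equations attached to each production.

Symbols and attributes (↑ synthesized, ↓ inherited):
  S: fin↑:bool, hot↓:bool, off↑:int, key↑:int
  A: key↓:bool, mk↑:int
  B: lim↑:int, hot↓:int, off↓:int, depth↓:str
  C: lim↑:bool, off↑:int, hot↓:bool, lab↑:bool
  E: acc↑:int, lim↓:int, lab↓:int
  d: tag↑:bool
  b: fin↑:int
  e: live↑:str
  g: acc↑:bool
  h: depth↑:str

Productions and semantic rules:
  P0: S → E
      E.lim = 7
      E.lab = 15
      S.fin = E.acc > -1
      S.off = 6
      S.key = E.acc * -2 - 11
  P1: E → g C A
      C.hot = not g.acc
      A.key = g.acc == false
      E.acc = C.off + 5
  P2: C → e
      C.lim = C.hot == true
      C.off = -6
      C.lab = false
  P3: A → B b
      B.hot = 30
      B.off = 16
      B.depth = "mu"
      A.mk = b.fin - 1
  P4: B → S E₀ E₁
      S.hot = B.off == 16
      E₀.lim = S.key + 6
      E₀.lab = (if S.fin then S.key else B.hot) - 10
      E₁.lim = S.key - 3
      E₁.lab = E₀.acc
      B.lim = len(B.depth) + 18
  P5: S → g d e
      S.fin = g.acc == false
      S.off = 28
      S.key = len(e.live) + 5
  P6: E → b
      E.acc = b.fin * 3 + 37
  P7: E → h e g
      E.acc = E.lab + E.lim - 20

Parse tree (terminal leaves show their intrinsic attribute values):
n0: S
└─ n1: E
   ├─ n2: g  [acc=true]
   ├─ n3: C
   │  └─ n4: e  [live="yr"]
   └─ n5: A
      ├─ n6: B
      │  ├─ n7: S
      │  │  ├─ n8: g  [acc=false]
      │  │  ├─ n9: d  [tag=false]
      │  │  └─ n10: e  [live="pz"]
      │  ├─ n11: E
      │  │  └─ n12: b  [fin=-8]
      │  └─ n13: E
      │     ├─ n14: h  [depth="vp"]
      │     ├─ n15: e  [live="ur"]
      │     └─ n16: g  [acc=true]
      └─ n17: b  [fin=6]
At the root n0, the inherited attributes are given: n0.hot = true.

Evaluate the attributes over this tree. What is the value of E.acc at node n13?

1. n0.hot = true  [given at root]
2. n1.lim = 7  [7]
3. n1.lab = 15  [15]
4. n2.acc = true  [terminal]
5. n3.hot = false  [not g.acc]
6. n4.live = "yr"  [terminal]
7. n3.lim = false  [C.hot == true]
8. n3.off = -6  [-6]
9. n3.lab = false  [false]
10. n5.key = false  [g.acc == false]
11. n6.hot = 30  [30]
12. n6.off = 16  [16]
13. n6.depth = "mu"  ["mu"]
14. n7.hot = true  [B.off == 16]
15. n8.acc = false  [terminal]
16. n9.tag = false  [terminal]
17. n10.live = "pz"  [terminal]
18. n7.fin = true  [g.acc == false]
19. n7.off = 28  [28]
20. n7.key = 7  [len(e.live) + 5]
21. n11.lim = 13  [S.key + 6]
22. n11.lab = -3  [(if S.fin then S.key else B.hot) - 10]
23. n12.fin = -8  [terminal]
24. n11.acc = 13  [b.fin * 3 + 37]
25. n13.lim = 4  [S.key - 3]
26. n13.lab = 13  [E₀.acc]
27. n14.depth = "vp"  [terminal]
28. n15.live = "ur"  [terminal]
29. n16.acc = true  [terminal]
30. n13.acc = -3  [E.lab + E.lim - 20]
31. n6.lim = 20  [len(B.depth) + 18]
32. n17.fin = 6  [terminal]
33. n5.mk = 5  [b.fin - 1]
34. n1.acc = -1  [C.off + 5]
35. n0.fin = false  [E.acc > -1]
36. n0.off = 6  [6]
37. n0.key = -9  [E.acc * -2 - 11]

-3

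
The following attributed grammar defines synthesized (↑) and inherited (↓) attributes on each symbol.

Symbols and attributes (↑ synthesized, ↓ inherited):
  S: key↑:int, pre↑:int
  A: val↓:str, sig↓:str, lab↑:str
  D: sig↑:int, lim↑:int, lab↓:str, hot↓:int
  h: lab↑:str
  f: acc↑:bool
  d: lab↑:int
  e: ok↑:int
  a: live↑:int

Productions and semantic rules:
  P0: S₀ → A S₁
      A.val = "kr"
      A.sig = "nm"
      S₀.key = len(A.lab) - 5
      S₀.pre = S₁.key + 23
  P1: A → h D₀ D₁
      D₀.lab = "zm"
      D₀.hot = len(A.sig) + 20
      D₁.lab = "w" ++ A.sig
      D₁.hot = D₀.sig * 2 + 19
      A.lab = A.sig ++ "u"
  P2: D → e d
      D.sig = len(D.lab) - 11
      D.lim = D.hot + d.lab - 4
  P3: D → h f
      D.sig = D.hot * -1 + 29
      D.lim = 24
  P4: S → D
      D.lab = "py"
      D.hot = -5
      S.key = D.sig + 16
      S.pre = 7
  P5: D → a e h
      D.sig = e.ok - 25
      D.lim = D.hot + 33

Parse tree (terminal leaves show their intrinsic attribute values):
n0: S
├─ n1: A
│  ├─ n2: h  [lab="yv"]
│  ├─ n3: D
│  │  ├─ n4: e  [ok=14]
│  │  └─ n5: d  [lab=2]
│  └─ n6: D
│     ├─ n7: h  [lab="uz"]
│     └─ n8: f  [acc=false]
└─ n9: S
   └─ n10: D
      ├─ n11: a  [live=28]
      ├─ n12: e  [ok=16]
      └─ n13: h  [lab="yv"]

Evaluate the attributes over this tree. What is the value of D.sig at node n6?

1. n1.val = "kr"  ["kr"]
2. n1.sig = "nm"  ["nm"]
3. n2.lab = "yv"  [terminal]
4. n3.lab = "zm"  ["zm"]
5. n3.hot = 22  [len(A.sig) + 20]
6. n4.ok = 14  [terminal]
7. n5.lab = 2  [terminal]
8. n3.sig = -9  [len(D.lab) - 11]
9. n3.lim = 20  [D.hot + d.lab - 4]
10. n6.lab = "wnm"  ["w" ++ A.sig]
11. n6.hot = 1  [D₀.sig * 2 + 19]
12. n7.lab = "uz"  [terminal]
13. n8.acc = false  [terminal]
14. n6.sig = 28  [D.hot * -1 + 29]
15. n6.lim = 24  [24]
16. n1.lab = "nmu"  [A.sig ++ "u"]
17. n10.lab = "py"  ["py"]
18. n10.hot = -5  [-5]
19. n11.live = 28  [terminal]
20. n12.ok = 16  [terminal]
21. n13.lab = "yv"  [terminal]
22. n10.sig = -9  [e.ok - 25]
23. n10.lim = 28  [D.hot + 33]
24. n9.key = 7  [D.sig + 16]
25. n9.pre = 7  [7]
26. n0.key = -2  [len(A.lab) - 5]
27. n0.pre = 30  [S₁.key + 23]

28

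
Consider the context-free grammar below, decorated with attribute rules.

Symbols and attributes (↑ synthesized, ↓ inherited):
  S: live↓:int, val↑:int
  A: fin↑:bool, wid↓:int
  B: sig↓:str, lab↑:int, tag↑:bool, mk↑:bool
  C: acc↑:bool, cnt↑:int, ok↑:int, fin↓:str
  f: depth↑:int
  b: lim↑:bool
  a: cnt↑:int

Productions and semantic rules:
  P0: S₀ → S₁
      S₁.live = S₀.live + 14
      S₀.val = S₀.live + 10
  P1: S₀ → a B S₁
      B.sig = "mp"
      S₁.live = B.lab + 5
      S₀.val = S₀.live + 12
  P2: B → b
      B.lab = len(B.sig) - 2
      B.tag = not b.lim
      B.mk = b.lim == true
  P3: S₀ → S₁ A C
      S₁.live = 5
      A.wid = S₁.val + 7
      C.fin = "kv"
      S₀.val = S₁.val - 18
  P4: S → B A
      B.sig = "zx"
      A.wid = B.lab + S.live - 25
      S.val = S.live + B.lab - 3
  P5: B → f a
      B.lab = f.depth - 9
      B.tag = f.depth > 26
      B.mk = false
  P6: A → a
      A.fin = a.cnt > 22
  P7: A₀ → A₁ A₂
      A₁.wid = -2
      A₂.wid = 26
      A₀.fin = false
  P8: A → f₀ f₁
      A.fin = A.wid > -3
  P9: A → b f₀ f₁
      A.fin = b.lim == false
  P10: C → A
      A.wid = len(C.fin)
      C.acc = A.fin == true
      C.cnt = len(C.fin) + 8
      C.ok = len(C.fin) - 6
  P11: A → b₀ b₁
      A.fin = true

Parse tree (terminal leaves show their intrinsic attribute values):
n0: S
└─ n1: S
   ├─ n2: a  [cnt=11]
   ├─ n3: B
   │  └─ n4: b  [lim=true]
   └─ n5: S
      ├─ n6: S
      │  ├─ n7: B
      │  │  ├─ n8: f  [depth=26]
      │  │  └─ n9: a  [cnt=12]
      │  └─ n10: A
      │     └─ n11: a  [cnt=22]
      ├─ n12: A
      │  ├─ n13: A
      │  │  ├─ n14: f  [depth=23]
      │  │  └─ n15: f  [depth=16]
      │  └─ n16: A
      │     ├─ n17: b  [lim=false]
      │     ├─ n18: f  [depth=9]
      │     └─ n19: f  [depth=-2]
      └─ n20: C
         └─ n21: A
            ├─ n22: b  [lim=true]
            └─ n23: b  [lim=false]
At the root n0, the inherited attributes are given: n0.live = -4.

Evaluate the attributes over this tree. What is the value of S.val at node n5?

1. n0.live = -4  [given at root]
2. n1.live = 10  [S₀.live + 14]
3. n2.cnt = 11  [terminal]
4. n3.sig = "mp"  ["mp"]
5. n4.lim = true  [terminal]
6. n3.lab = 0  [len(B.sig) - 2]
7. n3.tag = false  [not b.lim]
8. n3.mk = true  [b.lim == true]
9. n5.live = 5  [B.lab + 5]
10. n6.live = 5  [5]
11. n7.sig = "zx"  ["zx"]
12. n8.depth = 26  [terminal]
13. n9.cnt = 12  [terminal]
14. n7.lab = 17  [f.depth - 9]
15. n7.tag = false  [f.depth > 26]
16. n7.mk = false  [false]
17. n10.wid = -3  [B.lab + S.live - 25]
18. n11.cnt = 22  [terminal]
19. n10.fin = false  [a.cnt > 22]
20. n6.val = 19  [S.live + B.lab - 3]
21. n12.wid = 26  [S₁.val + 7]
22. n13.wid = -2  [-2]
23. n14.depth = 23  [terminal]
24. n15.depth = 16  [terminal]
25. n13.fin = true  [A.wid > -3]
26. n16.wid = 26  [26]
27. n17.lim = false  [terminal]
28. n18.depth = 9  [terminal]
29. n19.depth = -2  [terminal]
30. n16.fin = true  [b.lim == false]
31. n12.fin = false  [false]
32. n20.fin = "kv"  ["kv"]
33. n21.wid = 2  [len(C.fin)]
34. n22.lim = true  [terminal]
35. n23.lim = false  [terminal]
36. n21.fin = true  [true]
37. n20.acc = true  [A.fin == true]
38. n20.cnt = 10  [len(C.fin) + 8]
39. n20.ok = -4  [len(C.fin) - 6]
40. n5.val = 1  [S₁.val - 18]
41. n1.val = 22  [S₀.live + 12]
42. n0.val = 6  [S₀.live + 10]

1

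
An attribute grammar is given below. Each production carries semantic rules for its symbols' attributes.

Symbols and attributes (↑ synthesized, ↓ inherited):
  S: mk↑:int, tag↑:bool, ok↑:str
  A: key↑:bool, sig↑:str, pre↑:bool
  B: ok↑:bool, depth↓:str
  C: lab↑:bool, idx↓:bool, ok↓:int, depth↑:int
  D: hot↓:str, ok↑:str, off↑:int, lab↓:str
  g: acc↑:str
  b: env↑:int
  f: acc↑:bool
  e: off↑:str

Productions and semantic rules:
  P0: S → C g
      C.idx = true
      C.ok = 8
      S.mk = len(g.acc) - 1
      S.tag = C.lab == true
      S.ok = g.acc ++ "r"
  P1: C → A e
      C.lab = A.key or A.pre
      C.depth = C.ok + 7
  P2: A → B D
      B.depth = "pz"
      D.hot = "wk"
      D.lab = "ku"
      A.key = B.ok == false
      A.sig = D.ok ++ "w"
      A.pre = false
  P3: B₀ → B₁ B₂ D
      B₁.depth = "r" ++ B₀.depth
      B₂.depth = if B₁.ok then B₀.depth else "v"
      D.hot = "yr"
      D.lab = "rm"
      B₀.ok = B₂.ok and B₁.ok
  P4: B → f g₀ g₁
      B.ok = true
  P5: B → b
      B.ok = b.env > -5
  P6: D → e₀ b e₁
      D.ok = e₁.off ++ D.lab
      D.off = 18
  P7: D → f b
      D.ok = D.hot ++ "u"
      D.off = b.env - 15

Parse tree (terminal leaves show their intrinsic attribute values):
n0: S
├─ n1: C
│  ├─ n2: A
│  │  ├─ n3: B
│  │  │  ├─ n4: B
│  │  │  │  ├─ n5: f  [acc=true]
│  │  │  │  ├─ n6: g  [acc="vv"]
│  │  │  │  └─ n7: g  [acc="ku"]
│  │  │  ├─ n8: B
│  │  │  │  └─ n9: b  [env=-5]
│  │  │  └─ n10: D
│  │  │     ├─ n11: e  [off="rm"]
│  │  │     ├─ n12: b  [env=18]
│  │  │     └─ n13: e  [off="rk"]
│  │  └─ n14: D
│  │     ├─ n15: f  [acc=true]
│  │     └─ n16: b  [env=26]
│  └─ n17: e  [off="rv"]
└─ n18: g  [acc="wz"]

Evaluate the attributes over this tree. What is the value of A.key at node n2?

1. n1.idx = true  [true]
2. n1.ok = 8  [8]
3. n3.depth = "pz"  ["pz"]
4. n4.depth = "rpz"  ["r" ++ B₀.depth]
5. n5.acc = true  [terminal]
6. n6.acc = "vv"  [terminal]
7. n7.acc = "ku"  [terminal]
8. n4.ok = true  [true]
9. n8.depth = "pz"  [if B₁.ok then B₀.depth else "v"]
10. n9.env = -5  [terminal]
11. n8.ok = false  [b.env > -5]
12. n10.hot = "yr"  ["yr"]
13. n10.lab = "rm"  ["rm"]
14. n11.off = "rm"  [terminal]
15. n12.env = 18  [terminal]
16. n13.off = "rk"  [terminal]
17. n10.ok = "rkrm"  [e₁.off ++ D.lab]
18. n10.off = 18  [18]
19. n3.ok = false  [B₂.ok and B₁.ok]
20. n14.hot = "wk"  ["wk"]
21. n14.lab = "ku"  ["ku"]
22. n15.acc = true  [terminal]
23. n16.env = 26  [terminal]
24. n14.ok = "wku"  [D.hot ++ "u"]
25. n14.off = 11  [b.env - 15]
26. n2.key = true  [B.ok == false]
27. n2.sig = "wkuw"  [D.ok ++ "w"]
28. n2.pre = false  [false]
29. n17.off = "rv"  [terminal]
30. n1.lab = true  [A.key or A.pre]
31. n1.depth = 15  [C.ok + 7]
32. n18.acc = "wz"  [terminal]
33. n0.mk = 1  [len(g.acc) - 1]
34. n0.tag = true  [C.lab == true]
35. n0.ok = "wzr"  [g.acc ++ "r"]

true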